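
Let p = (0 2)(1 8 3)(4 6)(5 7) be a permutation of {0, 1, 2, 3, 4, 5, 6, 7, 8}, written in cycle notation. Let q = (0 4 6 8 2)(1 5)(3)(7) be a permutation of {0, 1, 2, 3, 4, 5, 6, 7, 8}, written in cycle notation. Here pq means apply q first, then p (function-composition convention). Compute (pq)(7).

5

(pq)(7) = p(q(7)). q(7) = 7, then p(7) = 5. So (pq)(7) = 5.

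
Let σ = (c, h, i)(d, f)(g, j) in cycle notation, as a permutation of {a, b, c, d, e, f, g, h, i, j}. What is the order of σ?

6

The disjoint cycles have lengths 3, 2, 2, 1, 1, 1.
The order of σ is the least common multiple of its cycle lengths: lcm(3, 2, 2) = 6.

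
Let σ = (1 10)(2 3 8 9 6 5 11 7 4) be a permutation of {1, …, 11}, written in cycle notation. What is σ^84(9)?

9 lies in the 9-cycle (2 3 8 9 6 5 11 7 4).
Since the cycle has length 9, σ^84 acts on it the same as σ^3 (84 mod 9 = 3).
Stepping 3 places around the cycle: 9 → 6 → 5 → 11.

11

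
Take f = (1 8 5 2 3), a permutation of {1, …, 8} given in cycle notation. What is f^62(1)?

1 lies in the 5-cycle (1 8 5 2 3).
Since the cycle has length 5, f^62 acts on it the same as f^2 (62 mod 5 = 2).
Advancing 2 steps from 1: 1 → 8 → 5.

5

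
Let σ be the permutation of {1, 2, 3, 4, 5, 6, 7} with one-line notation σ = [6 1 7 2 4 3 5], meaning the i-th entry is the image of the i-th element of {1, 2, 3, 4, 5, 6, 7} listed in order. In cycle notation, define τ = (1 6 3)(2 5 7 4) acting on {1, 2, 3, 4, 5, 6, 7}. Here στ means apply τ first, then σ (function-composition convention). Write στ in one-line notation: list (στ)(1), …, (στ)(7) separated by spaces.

For each element, apply τ then σ: 1 → 6 → 3; 2 → 5 → 4; 3 → 1 → 6; 4 → 2 → 1; 5 → 7 → 5; 6 → 3 → 7; 7 → 4 → 2.
Collecting the images, στ = [3 4 6 1 5 7 2].

3 4 6 1 5 7 2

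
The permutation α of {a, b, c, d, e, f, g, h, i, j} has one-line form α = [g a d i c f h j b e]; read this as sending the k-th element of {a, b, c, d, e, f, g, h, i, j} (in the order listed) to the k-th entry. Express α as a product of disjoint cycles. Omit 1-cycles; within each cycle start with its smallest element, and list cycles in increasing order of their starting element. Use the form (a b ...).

(a g h j e c d i b)

From a: a → g → h → j → e → c → d → i → b → a, closing the cycle (a g h j e c d i b).
Repeating from the next unused element and collecting all non-trivial cycles gives (a g h j e c d i b).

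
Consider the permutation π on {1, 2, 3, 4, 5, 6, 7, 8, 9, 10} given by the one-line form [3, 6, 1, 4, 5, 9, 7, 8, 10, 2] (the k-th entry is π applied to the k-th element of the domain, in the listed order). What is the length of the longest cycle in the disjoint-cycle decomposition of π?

Decomposing into disjoint cycles gives (1, 3)(2, 6, 9, 10); the longest has length 4.

4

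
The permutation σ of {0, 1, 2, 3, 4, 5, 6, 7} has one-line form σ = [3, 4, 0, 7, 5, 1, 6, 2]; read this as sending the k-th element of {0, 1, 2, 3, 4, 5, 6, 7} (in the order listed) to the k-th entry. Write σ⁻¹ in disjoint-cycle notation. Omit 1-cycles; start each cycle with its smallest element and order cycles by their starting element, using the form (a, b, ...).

First write σ in disjoint cycles: (0, 3, 7, 2)(1, 4, 5).
Reversing each cycle (and rotating so the smallest element leads) gives σ⁻¹ = (0, 2, 7, 3)(1, 5, 4).

(0, 2, 7, 3)(1, 5, 4)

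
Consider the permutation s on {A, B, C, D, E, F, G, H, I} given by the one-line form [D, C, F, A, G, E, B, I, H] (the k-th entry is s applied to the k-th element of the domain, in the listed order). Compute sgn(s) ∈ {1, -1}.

1

In disjoint-cycle form the cycle lengths are 5, 2, 2.
A cycle of length ℓ contributes ℓ−1 transpositions, so s is a product of 4 + 1 + 1 = 6 transpositions — even.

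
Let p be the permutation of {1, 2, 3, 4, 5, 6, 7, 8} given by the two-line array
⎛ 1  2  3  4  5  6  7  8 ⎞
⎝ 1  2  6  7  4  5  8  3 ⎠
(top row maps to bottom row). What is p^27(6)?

7

Tracing 6 → 5 → … returns to 6 after 6 steps, so 6 lies in a 6-cycle (3, 6, 5, 4, 7, 8).
Since the cycle has length 6, p^27 acts on it the same as p^3 (27 mod 6 = 3).
Stepping 3 places around the cycle: 6 → 5 → 4 → 7.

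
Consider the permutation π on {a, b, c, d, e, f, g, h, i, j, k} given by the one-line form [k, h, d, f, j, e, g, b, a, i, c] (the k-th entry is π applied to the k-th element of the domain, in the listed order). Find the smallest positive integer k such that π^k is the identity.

8

The disjoint-cycle form of π has cycle lengths 8, 2, 1.
The order of π is the least common multiple of its cycle lengths: lcm(8, 2) = 8.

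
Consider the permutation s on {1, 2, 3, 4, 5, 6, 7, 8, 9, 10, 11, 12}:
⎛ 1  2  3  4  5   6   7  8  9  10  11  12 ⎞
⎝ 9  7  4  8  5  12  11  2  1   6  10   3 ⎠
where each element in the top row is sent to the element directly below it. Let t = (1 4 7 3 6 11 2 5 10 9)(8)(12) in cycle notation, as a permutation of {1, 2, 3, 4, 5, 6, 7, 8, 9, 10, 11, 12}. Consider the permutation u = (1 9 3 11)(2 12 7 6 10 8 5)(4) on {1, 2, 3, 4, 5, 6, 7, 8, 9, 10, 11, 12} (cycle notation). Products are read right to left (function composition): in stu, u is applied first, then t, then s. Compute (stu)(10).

Apply the permutations in order: u(10) = 8, then t(8) = 8, then s(8) = 2. So (stu)(10) = 2.

2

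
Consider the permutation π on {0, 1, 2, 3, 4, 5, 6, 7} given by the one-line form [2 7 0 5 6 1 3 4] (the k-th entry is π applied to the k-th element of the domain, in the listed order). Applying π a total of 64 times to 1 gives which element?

Tracing 1 → 7 → … returns to 1 after 6 steps, so 1 lies in a 6-cycle (1 7 4 6 3 5).
Since the cycle has length 6, π^64 acts on it the same as π^4 (64 mod 6 = 4).
Stepping 4 places around the cycle: 1 → 7 → 4 → 6 → 3.

3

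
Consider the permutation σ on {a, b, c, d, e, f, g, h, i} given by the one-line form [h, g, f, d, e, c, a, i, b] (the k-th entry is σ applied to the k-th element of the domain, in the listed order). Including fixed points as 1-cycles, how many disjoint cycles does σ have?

The cycle decomposition is (a h i b g)(c f)(d)(e), which has 4 cycles (counting 1-cycles).

4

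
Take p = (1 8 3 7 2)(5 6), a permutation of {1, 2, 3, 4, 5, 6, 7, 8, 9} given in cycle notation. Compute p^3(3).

1

3 lies in the 5-cycle (1 8 3 7 2).
Stepping 3 places around the cycle: 3 → 7 → 2 → 1.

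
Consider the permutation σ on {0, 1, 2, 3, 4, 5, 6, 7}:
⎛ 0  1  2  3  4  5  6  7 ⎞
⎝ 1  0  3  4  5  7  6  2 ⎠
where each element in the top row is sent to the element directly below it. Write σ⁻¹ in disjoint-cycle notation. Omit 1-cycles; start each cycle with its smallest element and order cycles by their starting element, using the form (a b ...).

(0 1)(2 7 5 4 3)

The cycle decomposition of σ is (0 1)(2 3 4 5 7).
The inverse reverses every cycle; in canonical form, σ⁻¹ = (0 1)(2 7 5 4 3).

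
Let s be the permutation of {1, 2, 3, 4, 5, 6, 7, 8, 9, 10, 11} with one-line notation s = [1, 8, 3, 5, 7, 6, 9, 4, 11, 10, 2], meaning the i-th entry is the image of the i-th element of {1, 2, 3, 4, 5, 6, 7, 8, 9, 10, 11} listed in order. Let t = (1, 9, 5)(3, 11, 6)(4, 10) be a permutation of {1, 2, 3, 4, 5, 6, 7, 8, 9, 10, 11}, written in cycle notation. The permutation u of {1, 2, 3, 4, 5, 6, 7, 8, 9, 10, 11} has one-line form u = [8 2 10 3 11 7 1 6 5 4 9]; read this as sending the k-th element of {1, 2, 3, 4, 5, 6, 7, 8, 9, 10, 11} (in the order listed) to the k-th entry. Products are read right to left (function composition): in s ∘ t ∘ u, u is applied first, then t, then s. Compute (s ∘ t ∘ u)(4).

2

Apply the permutations in order: u(4) = 3, then t(3) = 11, then s(11) = 2. So (s ∘ t ∘ u)(4) = 2.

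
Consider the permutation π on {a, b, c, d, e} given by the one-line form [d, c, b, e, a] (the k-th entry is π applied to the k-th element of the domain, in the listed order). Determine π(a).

a is element number 1 of the domain, and entry number 1 of the one-line form is d, so π(a) = d.

d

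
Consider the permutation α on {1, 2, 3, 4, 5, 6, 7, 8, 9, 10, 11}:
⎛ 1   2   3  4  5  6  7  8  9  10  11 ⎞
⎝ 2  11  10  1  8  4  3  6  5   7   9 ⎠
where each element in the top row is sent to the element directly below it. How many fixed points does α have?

0

No element satisfies α(x) = x, so there are 0 fixed points.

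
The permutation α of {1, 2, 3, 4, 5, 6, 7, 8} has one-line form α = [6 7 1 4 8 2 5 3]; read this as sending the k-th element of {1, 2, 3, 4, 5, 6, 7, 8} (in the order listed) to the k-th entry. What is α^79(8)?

1

Tracing 8 → 3 → … returns to 8 after 7 steps, so 8 lies in a 7-cycle (1 6 2 7 5 8 3).
Powers repeat with period 7 on this cycle, and 79 mod 7 = 2, so α^79(8) = α^2(8).
Advancing 2 steps from 8: 8 → 3 → 1.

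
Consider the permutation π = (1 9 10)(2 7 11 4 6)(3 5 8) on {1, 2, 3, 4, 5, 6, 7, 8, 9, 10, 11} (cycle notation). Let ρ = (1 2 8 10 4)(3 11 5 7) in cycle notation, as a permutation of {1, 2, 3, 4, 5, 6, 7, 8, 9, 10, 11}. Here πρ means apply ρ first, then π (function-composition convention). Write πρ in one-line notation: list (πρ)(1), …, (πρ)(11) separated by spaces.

7 3 4 9 11 2 5 1 10 6 8

(πρ)(x) = π(ρ(x)). Computing each image: π(ρ(1)) = π(2) = 7, π(ρ(2)) = π(8) = 3, π(ρ(3)) = π(11) = 4, π(ρ(4)) = π(1) = 9, π(ρ(5)) = π(7) = 11, π(ρ(6)) = π(6) = 2, π(ρ(7)) = π(3) = 5, π(ρ(8)) = π(10) = 1, π(ρ(9)) = π(9) = 10, π(ρ(10)) = π(4) = 6, π(ρ(11)) = π(5) = 8.
Hence πρ = [7 3 4 9 11 2 5 1 10 6 8].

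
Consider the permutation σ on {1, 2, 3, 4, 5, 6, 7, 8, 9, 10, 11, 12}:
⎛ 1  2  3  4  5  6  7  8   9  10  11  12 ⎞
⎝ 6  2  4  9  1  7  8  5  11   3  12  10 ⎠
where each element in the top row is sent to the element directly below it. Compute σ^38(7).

1

Tracing 7 → 8 → … returns to 7 after 5 steps, so 7 lies in a 5-cycle (1 6 7 8 5).
Powers repeat with period 5 on this cycle, and 38 mod 5 = 3, so σ^38(7) = σ^3(7).
Advancing 3 steps from 7: 7 → 8 → 5 → 1.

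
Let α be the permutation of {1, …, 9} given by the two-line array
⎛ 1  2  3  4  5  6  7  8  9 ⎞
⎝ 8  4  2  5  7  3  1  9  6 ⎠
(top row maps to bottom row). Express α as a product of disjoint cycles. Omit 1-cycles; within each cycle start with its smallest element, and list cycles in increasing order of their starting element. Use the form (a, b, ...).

Iterating α from 1 gives 1 → 8 → 9 → 6 → 3 → 2 → 4 → 5 → 7 → 1; that is the 9-cycle (1, 8, 9, 6, 3, 2, 4, 5, 7).
Continuing from each remaining unvisited element yields (1, 8, 9, 6, 3, 2, 4, 5, 7).

(1, 8, 9, 6, 3, 2, 4, 5, 7)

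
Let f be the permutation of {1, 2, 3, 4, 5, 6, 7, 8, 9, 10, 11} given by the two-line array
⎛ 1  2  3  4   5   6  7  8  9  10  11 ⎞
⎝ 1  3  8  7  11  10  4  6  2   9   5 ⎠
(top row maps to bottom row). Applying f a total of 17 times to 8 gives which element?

Tracing 8 → 6 → … returns to 8 after 6 steps, so 8 lies in a 6-cycle (2 3 8 6 10 9).
On a 6-cycle, f^6 is the identity, so f^17 = f^5 there (17 ≡ 5 mod 6).
Advancing 5 steps from 8: 8 → 6 → 10 → 9 → 2 → 3.

3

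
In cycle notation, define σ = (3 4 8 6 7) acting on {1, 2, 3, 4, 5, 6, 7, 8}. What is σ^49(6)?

8

6 lies in the 5-cycle (3 4 8 6 7).
Powers repeat with period 5 on this cycle, and 49 mod 5 = 4, so σ^49(6) = σ^4(6).
Advancing 4 steps from 6: 6 → 7 → 3 → 4 → 8.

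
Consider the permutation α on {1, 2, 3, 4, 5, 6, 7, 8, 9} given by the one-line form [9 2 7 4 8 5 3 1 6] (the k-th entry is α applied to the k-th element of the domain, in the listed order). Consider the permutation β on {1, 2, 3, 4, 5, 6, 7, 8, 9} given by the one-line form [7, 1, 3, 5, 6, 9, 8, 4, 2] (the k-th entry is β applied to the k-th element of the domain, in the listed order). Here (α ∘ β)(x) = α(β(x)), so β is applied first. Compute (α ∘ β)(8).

First apply β: β(8) = 4, then α(4) = 4. Thus (α ∘ β)(8) = 4.

4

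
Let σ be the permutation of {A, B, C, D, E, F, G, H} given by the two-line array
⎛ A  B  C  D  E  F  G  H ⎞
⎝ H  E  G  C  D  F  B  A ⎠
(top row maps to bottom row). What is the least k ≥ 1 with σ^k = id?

Writing σ as disjoint cycles, the cycle lengths are 5, 2, 1.
The order of σ is the least common multiple of its cycle lengths: lcm(5, 2) = 10.

10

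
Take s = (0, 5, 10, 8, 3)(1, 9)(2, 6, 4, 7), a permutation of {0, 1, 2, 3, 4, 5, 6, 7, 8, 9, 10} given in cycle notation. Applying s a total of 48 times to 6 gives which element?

6 lies in the 4-cycle (2, 6, 4, 7).
Powers repeat with period 4 on this cycle, and 48 mod 4 = 0, so s^48(6) = s^0(6).
So s^48(6) = 6.

6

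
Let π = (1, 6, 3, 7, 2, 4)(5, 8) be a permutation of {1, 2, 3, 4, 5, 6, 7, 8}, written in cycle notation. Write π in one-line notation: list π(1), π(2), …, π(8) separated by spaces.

Each element maps to the next entry in its cycle (wrapping to the front): 1↦6, 2↦4, 3↦7, 4↦1, 5↦8, 6↦3, 7↦2, 8↦5.
Listing these in domain order gives 6 4 7 1 8 3 2 5.

6 4 7 1 8 3 2 5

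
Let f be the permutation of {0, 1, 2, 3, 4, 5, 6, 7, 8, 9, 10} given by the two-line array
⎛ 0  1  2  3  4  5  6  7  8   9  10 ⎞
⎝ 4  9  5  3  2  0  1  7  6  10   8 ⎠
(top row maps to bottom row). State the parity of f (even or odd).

odd

In disjoint-cycle form the cycle lengths are 5, 4, 1, 1.
A cycle of length ℓ contributes ℓ−1 transpositions, so f is a product of 4 + 3 = 7 transpositions — odd.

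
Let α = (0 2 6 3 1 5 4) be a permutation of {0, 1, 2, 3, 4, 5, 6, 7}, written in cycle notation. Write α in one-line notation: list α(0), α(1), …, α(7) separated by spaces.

2 5 6 1 0 4 3 7

Each element maps to the next entry in its cycle (wrapping to the front): 0↦2, 1↦5, 2↦6, 3↦1, 4↦0, 5↦4, 6↦3, 7↦7.
So the one-line form is 2 5 6 1 0 4 3 7.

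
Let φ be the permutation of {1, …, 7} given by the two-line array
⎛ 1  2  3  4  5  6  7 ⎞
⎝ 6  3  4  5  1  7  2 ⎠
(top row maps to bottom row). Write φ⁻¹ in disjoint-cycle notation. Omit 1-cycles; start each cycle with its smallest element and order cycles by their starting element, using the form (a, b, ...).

The cycle decomposition of φ is (1, 6, 7, 2, 3, 4, 5).
Reversing each cycle (and rotating so the smallest element leads) gives φ⁻¹ = (1, 5, 4, 3, 2, 7, 6).

(1, 5, 4, 3, 2, 7, 6)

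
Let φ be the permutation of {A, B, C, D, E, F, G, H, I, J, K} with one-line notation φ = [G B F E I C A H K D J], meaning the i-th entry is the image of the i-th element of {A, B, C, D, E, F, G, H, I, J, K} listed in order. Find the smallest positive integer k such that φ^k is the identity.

The disjoint-cycle form of φ has cycle lengths 5, 2, 2, 1, 1.
Since disjoint cycles commute, ord(φ) = lcm(5, 2, 2) = 10.

10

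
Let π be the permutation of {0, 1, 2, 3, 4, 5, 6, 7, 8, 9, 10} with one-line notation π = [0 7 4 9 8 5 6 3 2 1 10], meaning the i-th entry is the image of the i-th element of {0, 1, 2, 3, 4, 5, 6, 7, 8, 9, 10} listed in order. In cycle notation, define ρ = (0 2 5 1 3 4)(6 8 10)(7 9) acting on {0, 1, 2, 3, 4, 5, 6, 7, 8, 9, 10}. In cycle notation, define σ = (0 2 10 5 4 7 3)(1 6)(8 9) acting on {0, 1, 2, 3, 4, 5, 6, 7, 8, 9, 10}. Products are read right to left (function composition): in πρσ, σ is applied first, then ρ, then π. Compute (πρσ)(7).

Chase 7: σ(7) = 3; ρ(3) = 4; π(4) = 8. Hence (πρσ)(7) = 8.

8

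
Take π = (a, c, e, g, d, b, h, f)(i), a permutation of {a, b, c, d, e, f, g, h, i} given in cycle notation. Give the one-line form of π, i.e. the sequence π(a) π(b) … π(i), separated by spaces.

c h e b g a d f i

Reading each image from the cycles: a↦c, b↦h, c↦e, d↦b, e↦g, f↦a, g↦d, h↦f, i↦i.
So the one-line form is c h e b g a d f i.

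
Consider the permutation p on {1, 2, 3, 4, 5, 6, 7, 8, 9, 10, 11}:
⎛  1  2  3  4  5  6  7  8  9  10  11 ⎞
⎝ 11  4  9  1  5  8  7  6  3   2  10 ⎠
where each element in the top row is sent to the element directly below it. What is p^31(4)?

Tracing 4 → 1 → … returns to 4 after 5 steps, so 4 lies in a 5-cycle (1 11 10 2 4).
On a 5-cycle, p^5 is the identity, so p^31 = p^1 there (31 ≡ 1 mod 5).
Stepping 1 place around the cycle: 4 → 1.

1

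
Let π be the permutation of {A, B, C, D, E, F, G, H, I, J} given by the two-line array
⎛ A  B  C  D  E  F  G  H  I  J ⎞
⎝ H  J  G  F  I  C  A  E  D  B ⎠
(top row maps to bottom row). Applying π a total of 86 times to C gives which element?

Tracing C → G → … returns to C after 8 steps, so C lies in an 8-cycle (A H E I D F C G).
Powers repeat with period 8 on this cycle, and 86 mod 8 = 6, so π^86(C) = π^6(C).
Advancing 6 steps from C: C → G → A → H → E → I → D.

D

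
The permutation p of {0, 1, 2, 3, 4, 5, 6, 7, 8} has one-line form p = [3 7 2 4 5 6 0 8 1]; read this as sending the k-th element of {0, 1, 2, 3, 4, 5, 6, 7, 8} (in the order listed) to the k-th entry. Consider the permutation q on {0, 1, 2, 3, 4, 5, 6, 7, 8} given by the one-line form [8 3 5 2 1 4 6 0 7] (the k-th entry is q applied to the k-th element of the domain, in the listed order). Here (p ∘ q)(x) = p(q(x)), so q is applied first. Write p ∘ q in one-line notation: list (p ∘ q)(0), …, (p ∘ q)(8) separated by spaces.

1 4 6 2 7 5 0 3 8

For each element, apply q then p: 0 → 8 → 1; 1 → 3 → 4; 2 → 5 → 6; 3 → 2 → 2; 4 → 1 → 7; 5 → 4 → 5; 6 → 6 → 0; 7 → 0 → 3; 8 → 7 → 8.
Collecting the images, p ∘ q = [1 4 6 2 7 5 0 3 8].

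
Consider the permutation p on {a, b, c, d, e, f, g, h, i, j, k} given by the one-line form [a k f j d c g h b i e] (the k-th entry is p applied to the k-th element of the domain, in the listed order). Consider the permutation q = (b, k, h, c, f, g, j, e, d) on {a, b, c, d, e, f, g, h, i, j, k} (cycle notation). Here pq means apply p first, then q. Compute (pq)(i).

k

p(i) = b, then q(b) = k; composing gives (pq)(i) = k.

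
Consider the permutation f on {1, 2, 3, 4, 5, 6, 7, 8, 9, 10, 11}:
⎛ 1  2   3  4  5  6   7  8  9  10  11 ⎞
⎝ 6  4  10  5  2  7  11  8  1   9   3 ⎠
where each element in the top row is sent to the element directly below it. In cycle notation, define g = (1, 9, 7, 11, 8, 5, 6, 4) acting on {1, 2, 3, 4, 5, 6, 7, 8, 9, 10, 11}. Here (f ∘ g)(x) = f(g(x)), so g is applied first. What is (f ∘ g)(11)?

First apply g: g(11) = 8, then f(8) = 8. Thus (f ∘ g)(11) = 8.

8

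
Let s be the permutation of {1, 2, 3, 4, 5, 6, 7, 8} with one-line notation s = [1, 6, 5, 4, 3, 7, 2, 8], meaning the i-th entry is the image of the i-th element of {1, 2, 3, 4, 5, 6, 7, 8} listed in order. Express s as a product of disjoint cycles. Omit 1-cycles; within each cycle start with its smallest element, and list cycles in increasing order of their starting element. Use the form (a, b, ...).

Start at 2 and follow images: 2 → 6 → 7 → 2, giving the cycle (2, 6, 7).
Repeating from the next unused element and collecting all non-trivial cycles gives (2, 6, 7)(3, 5).

(2, 6, 7)(3, 5)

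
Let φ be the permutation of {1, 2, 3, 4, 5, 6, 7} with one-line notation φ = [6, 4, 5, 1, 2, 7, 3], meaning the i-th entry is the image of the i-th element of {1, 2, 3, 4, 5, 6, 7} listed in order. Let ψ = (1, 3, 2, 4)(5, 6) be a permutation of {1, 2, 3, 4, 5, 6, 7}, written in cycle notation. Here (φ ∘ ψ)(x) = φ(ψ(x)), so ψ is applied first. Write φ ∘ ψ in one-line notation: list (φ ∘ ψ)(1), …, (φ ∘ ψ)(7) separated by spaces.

5 1 4 6 7 2 3

(φ ∘ ψ)(x) = φ(ψ(x)). Computing each image: φ(ψ(1)) = φ(3) = 5, φ(ψ(2)) = φ(4) = 1, φ(ψ(3)) = φ(2) = 4, φ(ψ(4)) = φ(1) = 6, φ(ψ(5)) = φ(6) = 7, φ(ψ(6)) = φ(5) = 2, φ(ψ(7)) = φ(7) = 3.
Hence φ ∘ ψ = [5 1 4 6 7 2 3].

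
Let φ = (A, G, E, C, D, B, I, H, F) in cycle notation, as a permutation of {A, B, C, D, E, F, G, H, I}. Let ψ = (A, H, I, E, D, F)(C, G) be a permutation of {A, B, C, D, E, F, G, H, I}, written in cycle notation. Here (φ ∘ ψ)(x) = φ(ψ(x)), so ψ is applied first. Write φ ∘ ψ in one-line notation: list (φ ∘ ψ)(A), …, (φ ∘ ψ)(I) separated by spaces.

(φ ∘ ψ)(x) = φ(ψ(x)). Computing each image: φ(ψ(A)) = φ(H) = F, φ(ψ(B)) = φ(B) = I, φ(ψ(C)) = φ(G) = E, φ(ψ(D)) = φ(F) = A, φ(ψ(E)) = φ(D) = B, φ(ψ(F)) = φ(A) = G, φ(ψ(G)) = φ(C) = D, φ(ψ(H)) = φ(I) = H, φ(ψ(I)) = φ(E) = C.
Hence φ ∘ ψ = [F I E A B G D H C].

F I E A B G D H C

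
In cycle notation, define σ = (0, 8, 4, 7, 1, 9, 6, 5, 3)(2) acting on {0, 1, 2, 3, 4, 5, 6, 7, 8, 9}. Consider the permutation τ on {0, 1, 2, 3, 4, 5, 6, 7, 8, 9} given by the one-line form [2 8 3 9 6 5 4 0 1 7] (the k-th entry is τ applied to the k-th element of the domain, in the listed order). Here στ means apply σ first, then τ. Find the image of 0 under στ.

1

(στ)(0) = τ(σ(0)). σ(0) = 8, then τ(8) = 1. So (στ)(0) = 1.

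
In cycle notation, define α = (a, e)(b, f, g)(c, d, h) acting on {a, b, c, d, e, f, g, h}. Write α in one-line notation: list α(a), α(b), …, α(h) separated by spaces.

e f d h a g b c

Each element maps to the next entry in its cycle (wrapping to the front): a→e, b→f, c→d, d→h, e→a, f→g, g→b, h→c.
Listing these in domain order gives e f d h a g b c.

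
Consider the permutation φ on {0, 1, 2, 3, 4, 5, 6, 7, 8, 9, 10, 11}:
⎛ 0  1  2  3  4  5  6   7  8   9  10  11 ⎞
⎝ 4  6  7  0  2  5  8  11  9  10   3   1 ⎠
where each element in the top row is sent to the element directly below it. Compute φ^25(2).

1

Tracing 2 → 7 → … returns to 2 after 11 steps, so 2 lies in an 11-cycle (0 4 2 7 11 1 6 8 9 10 3).
Since the cycle has length 11, φ^25 acts on it the same as φ^3 (25 mod 11 = 3).
Advancing 3 steps from 2: 2 → 7 → 11 → 1.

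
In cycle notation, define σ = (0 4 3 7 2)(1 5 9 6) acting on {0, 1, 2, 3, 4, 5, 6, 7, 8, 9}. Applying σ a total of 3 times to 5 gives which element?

1

5 lies in the 4-cycle (1 5 9 6).
Advancing 3 steps from 5: 5 → 9 → 6 → 1.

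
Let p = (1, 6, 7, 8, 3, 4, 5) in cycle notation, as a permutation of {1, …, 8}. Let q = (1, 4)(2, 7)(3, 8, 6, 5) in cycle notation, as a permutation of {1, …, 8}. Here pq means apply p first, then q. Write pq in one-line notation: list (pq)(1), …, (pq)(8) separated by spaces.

Chase each element through p then q: 1 → 6 → 5; 2 → 2 → 7; 3 → 4 → 1; 4 → 5 → 3; 5 → 1 → 4; 6 → 7 → 2; 7 → 8 → 6; 8 → 3 → 8.
Collecting the images, pq = [5 7 1 3 4 2 6 8].

5 7 1 3 4 2 6 8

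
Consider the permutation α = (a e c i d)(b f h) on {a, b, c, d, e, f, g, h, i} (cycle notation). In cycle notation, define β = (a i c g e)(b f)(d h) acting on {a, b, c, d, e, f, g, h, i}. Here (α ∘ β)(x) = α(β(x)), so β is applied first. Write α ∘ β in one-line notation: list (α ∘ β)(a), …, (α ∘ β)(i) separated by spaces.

d h g b e f c a i

(α ∘ β)(x) = α(β(x)). Computing each image: α(β(a)) = α(i) = d, α(β(b)) = α(f) = h, α(β(c)) = α(g) = g, α(β(d)) = α(h) = b, α(β(e)) = α(a) = e, α(β(f)) = α(b) = f, α(β(g)) = α(e) = c, α(β(h)) = α(d) = a, α(β(i)) = α(c) = i.
Hence α ∘ β = [d h g b e f c a i].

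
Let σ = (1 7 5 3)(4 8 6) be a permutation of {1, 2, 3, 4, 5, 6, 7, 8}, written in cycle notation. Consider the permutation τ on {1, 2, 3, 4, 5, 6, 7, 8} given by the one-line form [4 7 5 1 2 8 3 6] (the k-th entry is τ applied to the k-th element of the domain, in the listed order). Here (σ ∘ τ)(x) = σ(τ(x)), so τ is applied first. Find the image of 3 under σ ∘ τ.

First apply τ: τ(3) = 5, then σ(5) = 3. Thus (σ ∘ τ)(3) = 3.

3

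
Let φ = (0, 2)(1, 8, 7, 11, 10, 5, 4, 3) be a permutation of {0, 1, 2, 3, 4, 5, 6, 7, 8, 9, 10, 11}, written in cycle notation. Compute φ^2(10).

4

10 lies in the 8-cycle (1, 8, 7, 11, 10, 5, 4, 3).
Advancing 2 steps from 10: 10 → 5 → 4.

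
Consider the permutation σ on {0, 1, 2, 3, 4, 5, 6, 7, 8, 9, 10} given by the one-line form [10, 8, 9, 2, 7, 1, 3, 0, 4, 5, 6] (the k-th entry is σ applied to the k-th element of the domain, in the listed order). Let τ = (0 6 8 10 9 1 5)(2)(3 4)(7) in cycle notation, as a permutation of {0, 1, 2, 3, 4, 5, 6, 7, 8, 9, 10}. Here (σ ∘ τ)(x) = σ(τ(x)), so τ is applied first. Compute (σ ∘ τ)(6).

(σ ∘ τ)(6) = σ(τ(6)). τ(6) = 8, then σ(8) = 4. So (σ ∘ τ)(6) = 4.

4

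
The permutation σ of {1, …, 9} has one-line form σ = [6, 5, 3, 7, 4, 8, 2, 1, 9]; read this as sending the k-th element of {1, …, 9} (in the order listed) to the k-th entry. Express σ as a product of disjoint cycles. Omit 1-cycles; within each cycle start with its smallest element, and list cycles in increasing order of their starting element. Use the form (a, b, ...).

Iterating σ from 1 gives 1 → 6 → 8 → 1; that is the 3-cycle (1, 6, 8).
Repeating from the next unused element and collecting all non-trivial cycles gives (1, 6, 8)(2, 5, 4, 7).

(1, 6, 8)(2, 5, 4, 7)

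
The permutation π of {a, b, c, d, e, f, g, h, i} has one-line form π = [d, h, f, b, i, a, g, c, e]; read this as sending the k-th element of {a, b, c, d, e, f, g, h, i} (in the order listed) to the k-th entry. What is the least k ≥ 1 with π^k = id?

6

Decomposing into disjoint cycles gives cycle lengths 6, 2, 1.
Since disjoint cycles commute, ord(π) = lcm(6, 2) = 6.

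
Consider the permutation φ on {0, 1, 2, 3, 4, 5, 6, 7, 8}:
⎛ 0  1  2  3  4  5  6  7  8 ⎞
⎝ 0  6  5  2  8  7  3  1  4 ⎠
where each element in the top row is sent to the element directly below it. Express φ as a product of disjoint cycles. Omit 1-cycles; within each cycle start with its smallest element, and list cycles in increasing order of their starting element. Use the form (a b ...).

Start at 1 and follow images: 1 → 6 → 3 → 2 → 5 → 7 → 1, giving the cycle (1 6 3 2 5 7).
Repeating from the next unused element and collecting all non-trivial cycles gives (1 6 3 2 5 7)(4 8).

(1 6 3 2 5 7)(4 8)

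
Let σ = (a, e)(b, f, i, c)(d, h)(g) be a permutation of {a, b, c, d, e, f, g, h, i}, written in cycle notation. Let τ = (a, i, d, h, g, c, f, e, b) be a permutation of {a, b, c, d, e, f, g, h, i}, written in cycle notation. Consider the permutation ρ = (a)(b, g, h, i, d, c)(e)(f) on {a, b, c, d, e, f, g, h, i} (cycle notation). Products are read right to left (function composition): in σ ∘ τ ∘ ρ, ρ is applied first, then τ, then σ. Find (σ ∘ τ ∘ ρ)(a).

(σ ∘ τ ∘ ρ)(a) = σ(τ(ρ(a))). ρ(a) = a, then τ(a) = i, then σ(i) = c, so the result is c.

c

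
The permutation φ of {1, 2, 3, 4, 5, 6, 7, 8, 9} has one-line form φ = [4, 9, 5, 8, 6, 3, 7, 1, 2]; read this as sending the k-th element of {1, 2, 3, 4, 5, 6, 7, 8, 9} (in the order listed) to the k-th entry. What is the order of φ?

The disjoint-cycle form of φ has cycle lengths 3, 3, 2, 1.
The order of φ is the least common multiple of its cycle lengths: lcm(3, 3, 2) = 6.

6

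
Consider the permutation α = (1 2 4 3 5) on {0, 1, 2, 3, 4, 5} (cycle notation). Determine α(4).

Within (1 2 4 3 5), 4 ↦ 3.

3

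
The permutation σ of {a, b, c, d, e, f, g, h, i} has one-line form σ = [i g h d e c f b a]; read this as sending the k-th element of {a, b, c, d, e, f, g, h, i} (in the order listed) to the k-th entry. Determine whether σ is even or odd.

odd

In disjoint-cycle form the cycle lengths are 5, 2, 1, 1.
A cycle of length ℓ contributes ℓ−1 transpositions, so σ is a product of 4 + 1 = 5 transpositions — odd.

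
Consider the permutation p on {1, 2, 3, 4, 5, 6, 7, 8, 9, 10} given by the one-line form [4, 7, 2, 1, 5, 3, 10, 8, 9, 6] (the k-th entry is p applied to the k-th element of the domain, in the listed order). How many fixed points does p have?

The fixed points (elements with p(x) = x) are {5, 8, 9}, so there are 3.

3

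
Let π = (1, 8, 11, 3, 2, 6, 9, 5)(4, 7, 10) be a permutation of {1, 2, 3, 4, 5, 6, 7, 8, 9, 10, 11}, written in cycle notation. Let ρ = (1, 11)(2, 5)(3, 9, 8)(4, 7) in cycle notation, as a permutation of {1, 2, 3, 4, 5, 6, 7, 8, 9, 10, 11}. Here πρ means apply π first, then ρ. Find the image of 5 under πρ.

11

First apply π: π(5) = 1, then ρ(1) = 11. Thus (πρ)(5) = 11.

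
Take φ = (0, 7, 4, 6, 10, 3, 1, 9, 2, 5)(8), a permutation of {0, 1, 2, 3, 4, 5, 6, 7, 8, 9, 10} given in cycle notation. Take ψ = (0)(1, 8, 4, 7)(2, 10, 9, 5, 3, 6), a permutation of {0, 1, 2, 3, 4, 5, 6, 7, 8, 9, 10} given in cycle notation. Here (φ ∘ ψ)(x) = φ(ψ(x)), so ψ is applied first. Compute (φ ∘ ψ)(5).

ψ(5) = 3, then φ(3) = 1; composing gives (φ ∘ ψ)(5) = 1.

1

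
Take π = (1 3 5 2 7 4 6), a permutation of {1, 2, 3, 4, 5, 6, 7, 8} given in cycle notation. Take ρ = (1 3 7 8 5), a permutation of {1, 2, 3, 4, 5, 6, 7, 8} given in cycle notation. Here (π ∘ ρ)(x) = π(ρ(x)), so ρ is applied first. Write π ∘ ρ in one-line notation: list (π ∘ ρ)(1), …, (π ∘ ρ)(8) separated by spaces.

5 7 4 6 3 1 8 2

(π ∘ ρ)(x) = π(ρ(x)). Computing each image: π(ρ(1)) = π(3) = 5, π(ρ(2)) = π(2) = 7, π(ρ(3)) = π(7) = 4, π(ρ(4)) = π(4) = 6, π(ρ(5)) = π(1) = 3, π(ρ(6)) = π(6) = 1, π(ρ(7)) = π(8) = 8, π(ρ(8)) = π(5) = 2.
Hence π ∘ ρ = [5 7 4 6 3 1 8 2].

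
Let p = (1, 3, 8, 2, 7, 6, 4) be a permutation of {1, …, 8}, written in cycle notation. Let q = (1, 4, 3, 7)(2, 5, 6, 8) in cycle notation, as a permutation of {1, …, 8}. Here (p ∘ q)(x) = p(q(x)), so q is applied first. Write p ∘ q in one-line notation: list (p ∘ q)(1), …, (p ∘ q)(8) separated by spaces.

Chase each element through q then p: 1 → 4 → 1; 2 → 5 → 5; 3 → 7 → 6; 4 → 3 → 8; 5 → 6 → 4; 6 → 8 → 2; 7 → 1 → 3; 8 → 2 → 7.
So p ∘ q in one-line form is 1 5 6 8 4 2 3 7.

1 5 6 8 4 2 3 7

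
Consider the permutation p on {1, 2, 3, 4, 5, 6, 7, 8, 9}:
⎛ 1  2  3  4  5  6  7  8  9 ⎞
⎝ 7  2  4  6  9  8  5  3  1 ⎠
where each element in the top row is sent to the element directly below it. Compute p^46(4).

Tracing 4 → 6 → … returns to 4 after 4 steps, so 4 lies in a 4-cycle (3, 4, 6, 8).
On a 4-cycle, p^4 is the identity, so p^46 = p^2 there (46 ≡ 2 mod 4).
Advancing 2 steps from 4: 4 → 6 → 8.

8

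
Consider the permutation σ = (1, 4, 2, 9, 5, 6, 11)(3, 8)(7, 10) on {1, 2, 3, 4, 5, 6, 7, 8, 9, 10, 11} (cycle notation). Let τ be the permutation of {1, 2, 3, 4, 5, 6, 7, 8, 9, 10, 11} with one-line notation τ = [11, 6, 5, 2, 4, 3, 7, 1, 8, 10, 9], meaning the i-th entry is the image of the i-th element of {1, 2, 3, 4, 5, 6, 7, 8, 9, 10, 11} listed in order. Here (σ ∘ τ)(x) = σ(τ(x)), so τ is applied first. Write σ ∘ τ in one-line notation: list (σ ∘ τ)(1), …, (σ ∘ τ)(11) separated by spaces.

For each element, apply τ then σ: 1 → 11 → 1; 2 → 6 → 11; 3 → 5 → 6; 4 → 2 → 9; 5 → 4 → 2; 6 → 3 → 8; 7 → 7 → 10; 8 → 1 → 4; 9 → 8 → 3; 10 → 10 → 7; 11 → 9 → 5.
So σ ∘ τ in one-line form is 1 11 6 9 2 8 10 4 3 7 5.

1 11 6 9 2 8 10 4 3 7 5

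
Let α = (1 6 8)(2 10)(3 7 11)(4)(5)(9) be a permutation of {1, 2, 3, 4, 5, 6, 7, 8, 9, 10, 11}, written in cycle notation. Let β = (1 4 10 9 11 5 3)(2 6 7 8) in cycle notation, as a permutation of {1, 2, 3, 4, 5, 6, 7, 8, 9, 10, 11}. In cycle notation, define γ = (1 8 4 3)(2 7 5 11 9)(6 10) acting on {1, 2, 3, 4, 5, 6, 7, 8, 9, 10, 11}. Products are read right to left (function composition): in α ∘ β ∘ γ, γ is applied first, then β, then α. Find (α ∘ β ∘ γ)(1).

Chase 1: γ(1) = 8; β(8) = 2; α(2) = 10. Hence (α ∘ β ∘ γ)(1) = 10.

10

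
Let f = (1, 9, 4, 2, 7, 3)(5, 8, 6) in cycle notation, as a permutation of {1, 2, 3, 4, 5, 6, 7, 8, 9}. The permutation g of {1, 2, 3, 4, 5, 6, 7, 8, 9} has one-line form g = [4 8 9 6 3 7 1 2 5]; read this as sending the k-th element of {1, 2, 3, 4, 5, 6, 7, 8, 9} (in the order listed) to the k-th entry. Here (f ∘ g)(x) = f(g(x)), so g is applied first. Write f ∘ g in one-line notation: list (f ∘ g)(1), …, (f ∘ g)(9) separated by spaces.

(f ∘ g)(x) = f(g(x)). Computing each image: f(g(1)) = f(4) = 2, f(g(2)) = f(8) = 6, f(g(3)) = f(9) = 4, f(g(4)) = f(6) = 5, f(g(5)) = f(3) = 1, f(g(6)) = f(7) = 3, f(g(7)) = f(1) = 9, f(g(8)) = f(2) = 7, f(g(9)) = f(5) = 8.
Hence f ∘ g = [2 6 4 5 1 3 9 7 8].

2 6 4 5 1 3 9 7 8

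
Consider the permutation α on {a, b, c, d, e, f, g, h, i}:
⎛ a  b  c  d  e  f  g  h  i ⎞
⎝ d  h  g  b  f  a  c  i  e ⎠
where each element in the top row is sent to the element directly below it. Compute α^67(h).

Tracing h → i → … returns to h after 7 steps, so h lies in a 7-cycle (a d b h i e f).
Powers repeat with period 7 on this cycle, and 67 mod 7 = 4, so α^67(h) = α^4(h).
Advancing 4 steps from h: h → i → e → f → a.

a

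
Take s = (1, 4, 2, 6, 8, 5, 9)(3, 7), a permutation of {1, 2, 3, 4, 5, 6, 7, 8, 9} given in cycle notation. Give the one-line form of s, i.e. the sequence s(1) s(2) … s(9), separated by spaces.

4 6 7 2 9 8 3 5 1

Image by image: 1→4, 2→6, 3→7, 4→2, 5→9, 6→8, 7→3, 8→5, 9→1.
So the one-line form is 4 6 7 2 9 8 3 5 1.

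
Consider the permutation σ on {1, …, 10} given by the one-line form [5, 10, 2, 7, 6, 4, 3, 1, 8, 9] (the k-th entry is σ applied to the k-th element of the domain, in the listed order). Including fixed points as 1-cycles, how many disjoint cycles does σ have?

1

The cycle decomposition is (1, 5, 6, 4, 7, 3, 2, 10, 9, 8), which has 1 cycle (counting 1-cycles).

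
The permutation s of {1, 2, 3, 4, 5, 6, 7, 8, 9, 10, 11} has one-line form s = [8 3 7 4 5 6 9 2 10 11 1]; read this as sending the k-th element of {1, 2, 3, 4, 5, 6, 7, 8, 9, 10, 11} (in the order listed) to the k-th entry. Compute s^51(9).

Tracing 9 → 10 → … returns to 9 after 8 steps, so 9 lies in an 8-cycle (1 8 2 3 7 9 10 11).
Since the cycle has length 8, s^51 acts on it the same as s^3 (51 mod 8 = 3).
Advancing 3 steps from 9: 9 → 10 → 11 → 1.

1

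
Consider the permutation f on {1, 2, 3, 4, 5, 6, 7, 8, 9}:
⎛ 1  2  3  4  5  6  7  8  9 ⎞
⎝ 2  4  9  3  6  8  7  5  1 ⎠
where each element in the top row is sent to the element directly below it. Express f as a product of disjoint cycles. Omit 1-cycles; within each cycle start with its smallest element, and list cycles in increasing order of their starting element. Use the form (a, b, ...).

(1, 2, 4, 3, 9)(5, 6, 8)

Start at 1 and follow images: 1 → 2 → 4 → 3 → 9 → 1, giving the cycle (1, 2, 4, 3, 9).
Continuing from each remaining unvisited element yields (1, 2, 4, 3, 9)(5, 6, 8).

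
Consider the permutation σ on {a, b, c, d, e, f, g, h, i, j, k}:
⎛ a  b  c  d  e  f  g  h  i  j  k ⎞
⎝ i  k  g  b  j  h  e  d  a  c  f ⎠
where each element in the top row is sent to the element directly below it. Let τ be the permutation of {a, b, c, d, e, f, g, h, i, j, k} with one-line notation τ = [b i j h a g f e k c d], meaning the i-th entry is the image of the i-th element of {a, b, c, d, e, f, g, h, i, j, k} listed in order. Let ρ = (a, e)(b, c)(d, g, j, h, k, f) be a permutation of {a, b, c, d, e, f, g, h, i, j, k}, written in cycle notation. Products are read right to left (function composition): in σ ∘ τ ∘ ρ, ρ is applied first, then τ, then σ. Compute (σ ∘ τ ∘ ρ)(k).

Apply the permutations in order: ρ(k) = f, then τ(f) = g, then σ(g) = e. So (σ ∘ τ ∘ ρ)(k) = e.

e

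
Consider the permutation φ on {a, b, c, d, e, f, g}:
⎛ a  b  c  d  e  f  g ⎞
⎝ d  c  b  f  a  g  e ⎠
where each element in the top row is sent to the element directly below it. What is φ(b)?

c

The entry below b in the array is c, so φ(b) = c.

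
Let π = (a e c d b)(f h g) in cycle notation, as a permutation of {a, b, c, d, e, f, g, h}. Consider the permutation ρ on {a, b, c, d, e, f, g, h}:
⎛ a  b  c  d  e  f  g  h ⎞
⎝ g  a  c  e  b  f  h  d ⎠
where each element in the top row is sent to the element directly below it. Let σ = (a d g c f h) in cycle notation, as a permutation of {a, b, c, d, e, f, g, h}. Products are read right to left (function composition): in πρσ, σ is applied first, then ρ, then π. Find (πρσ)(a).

Apply the permutations in order: σ(a) = d, then ρ(d) = e, then π(e) = c. So (πρσ)(a) = c.

c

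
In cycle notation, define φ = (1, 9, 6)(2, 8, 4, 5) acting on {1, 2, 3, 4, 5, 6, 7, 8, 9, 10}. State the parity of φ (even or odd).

The cycle lengths are 4, 3, 1, 1, 1.
A cycle is odd iff its length is even; φ has 1 even-length cycle, so sgn(φ) = (−1)^1 and φ is odd.

odd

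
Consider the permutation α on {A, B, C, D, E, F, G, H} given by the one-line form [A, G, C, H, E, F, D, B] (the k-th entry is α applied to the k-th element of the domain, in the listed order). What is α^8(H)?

Tracing H → B → … returns to H after 4 steps, so H lies in a 4-cycle (B G D H).
Powers repeat with period 4 on this cycle, and 8 mod 4 = 0, so α^8(H) = α^0(H).
So α^8(H) = H.

H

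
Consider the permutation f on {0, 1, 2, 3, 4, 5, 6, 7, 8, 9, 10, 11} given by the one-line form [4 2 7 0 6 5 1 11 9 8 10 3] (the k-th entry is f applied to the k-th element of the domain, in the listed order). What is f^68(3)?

1

Tracing 3 → 0 → … returns to 3 after 8 steps, so 3 lies in an 8-cycle (0 4 6 1 2 7 11 3).
On an 8-cycle, f^8 is the identity, so f^68 = f^4 there (68 ≡ 4 mod 8).
Advancing 4 steps from 3: 3 → 0 → 4 → 6 → 1.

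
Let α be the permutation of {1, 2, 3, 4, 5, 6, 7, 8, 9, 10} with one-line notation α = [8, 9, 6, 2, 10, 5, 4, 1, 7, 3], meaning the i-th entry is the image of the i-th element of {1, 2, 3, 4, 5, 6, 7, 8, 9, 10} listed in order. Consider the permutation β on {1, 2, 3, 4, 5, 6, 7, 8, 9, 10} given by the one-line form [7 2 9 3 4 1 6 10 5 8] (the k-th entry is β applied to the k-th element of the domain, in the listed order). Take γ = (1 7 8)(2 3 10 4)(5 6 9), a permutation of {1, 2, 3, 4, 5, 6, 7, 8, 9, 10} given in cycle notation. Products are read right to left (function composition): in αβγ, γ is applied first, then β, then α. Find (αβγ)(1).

Chase 1: γ(1) = 7; β(7) = 6; α(6) = 5. Hence (αβγ)(1) = 5.

5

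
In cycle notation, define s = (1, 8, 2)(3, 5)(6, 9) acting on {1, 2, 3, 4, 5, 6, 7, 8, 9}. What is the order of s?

6

The cycle type of s is (3, 2, 2, 1, 1).
Since disjoint cycles commute, ord(s) = lcm(3, 2, 2) = 6.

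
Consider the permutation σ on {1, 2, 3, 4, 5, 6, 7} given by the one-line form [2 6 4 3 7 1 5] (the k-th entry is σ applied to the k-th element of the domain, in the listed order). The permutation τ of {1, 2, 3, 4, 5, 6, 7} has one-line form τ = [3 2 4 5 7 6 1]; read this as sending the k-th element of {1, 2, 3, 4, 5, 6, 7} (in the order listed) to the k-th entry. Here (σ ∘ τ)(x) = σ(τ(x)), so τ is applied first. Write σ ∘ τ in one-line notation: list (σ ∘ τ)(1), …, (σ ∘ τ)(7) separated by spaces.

For each element, apply τ then σ: 1 → 3 → 4; 2 → 2 → 6; 3 → 4 → 3; 4 → 5 → 7; 5 → 7 → 5; 6 → 6 → 1; 7 → 1 → 2.
So σ ∘ τ in one-line form is 4 6 3 7 5 1 2.

4 6 3 7 5 1 2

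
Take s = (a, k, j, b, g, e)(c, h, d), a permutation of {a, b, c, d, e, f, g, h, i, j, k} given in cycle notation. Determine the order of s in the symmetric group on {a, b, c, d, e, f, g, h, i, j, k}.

6

The cycle type of s is (6, 3, 1, 1).
The order of s is the least common multiple of its cycle lengths: lcm(6, 3) = 6.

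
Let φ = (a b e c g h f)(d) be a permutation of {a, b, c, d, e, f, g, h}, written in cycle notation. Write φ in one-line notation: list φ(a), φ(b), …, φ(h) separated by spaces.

Image by image: a→b, b→e, c→g, d→d, e→c, f→a, g→h, h→f.
Listing these in domain order gives b e g d c a h f.

b e g d c a h f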